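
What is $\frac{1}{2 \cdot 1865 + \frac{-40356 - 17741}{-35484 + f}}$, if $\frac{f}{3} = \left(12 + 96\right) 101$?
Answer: $\frac{2760}{10352897} \approx 0.00026659$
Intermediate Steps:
$f = 32724$ ($f = 3 \left(12 + 96\right) 101 = 3 \cdot 108 \cdot 101 = 3 \cdot 10908 = 32724$)
$\frac{1}{2 \cdot 1865 + \frac{-40356 - 17741}{-35484 + f}} = \frac{1}{2 \cdot 1865 + \frac{-40356 - 17741}{-35484 + 32724}} = \frac{1}{3730 - \frac{58097}{-2760}} = \frac{1}{3730 - - \frac{58097}{2760}} = \frac{1}{3730 + \frac{58097}{2760}} = \frac{1}{\frac{10352897}{2760}} = \frac{2760}{10352897}$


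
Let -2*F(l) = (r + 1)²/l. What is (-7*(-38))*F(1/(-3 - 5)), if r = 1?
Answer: 4256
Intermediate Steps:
F(l) = -2/l (F(l) = -(1 + 1)²/(2*l) = -2²/(2*l) = -2/l)
(-7*(-38))*F(1/(-3 - 5)) = (-7*(-38))*(-2/(1/(-3 - 5))) = 266*(-2/(1/(-8))) = 266*(-2/(-⅛)) = 266*(-2*(-8)) = 266*16 = 4256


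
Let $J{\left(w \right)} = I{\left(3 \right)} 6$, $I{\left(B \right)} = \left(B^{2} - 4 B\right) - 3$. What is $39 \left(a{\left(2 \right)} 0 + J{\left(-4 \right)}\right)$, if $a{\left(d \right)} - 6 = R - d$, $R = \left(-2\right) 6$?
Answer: $-1404$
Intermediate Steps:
$R = -12$
$I{\left(B \right)} = -3 + B^{2} - 4 B$
$J{\left(w \right)} = -36$ ($J{\left(w \right)} = \left(-3 + 3^{2} - 12\right) 6 = \left(-3 + 9 - 12\right) 6 = \left(-6\right) 6 = -36$)
$a{\left(d \right)} = -6 - d$ ($a{\left(d \right)} = 6 - \left(12 + d\right) = -6 - d$)
$39 \left(a{\left(2 \right)} 0 + J{\left(-4 \right)}\right) = 39 \left(\left(-6 - 2\right) 0 - 36\right) = 39 \left(\left(-8\right) 0 - 36\right) = 39 \left(0 - 36\right) = 39 \left(-36\right) = -1404$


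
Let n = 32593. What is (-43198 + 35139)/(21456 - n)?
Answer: 8059/11137 ≈ 0.72362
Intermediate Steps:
(-43198 + 35139)/(21456 - n) = (-43198 + 35139)/(21456 - 1*32593) = -8059/(21456 - 32593) = -8059/(-11137) = -8059*(-1/11137) = 8059/11137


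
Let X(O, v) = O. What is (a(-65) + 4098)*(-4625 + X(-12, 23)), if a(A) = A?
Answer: -18701021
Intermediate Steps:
(a(-65) + 4098)*(-4625 + X(-12, 23)) = (-65 + 4098)*(-4625 - 12) = 4033*(-4637) = -18701021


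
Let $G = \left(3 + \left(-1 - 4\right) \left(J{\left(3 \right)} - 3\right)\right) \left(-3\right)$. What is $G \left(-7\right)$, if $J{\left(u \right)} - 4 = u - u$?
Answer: $-42$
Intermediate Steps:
$J{\left(u \right)} = 4$ ($J{\left(u \right)} = 4 + \left(u - u\right) = 4 + 0 = 4$)
$G = 6$ ($G = \left(3 + \left(-1 - 4\right) \left(4 - 3\right)\right) \left(-3\right) = \left(3 - 5\right) \left(-3\right) = \left(-2\right) \left(-3\right) = 6$)
$G \left(-7\right) = 6 \left(-7\right) = -42$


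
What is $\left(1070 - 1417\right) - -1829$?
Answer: $1482$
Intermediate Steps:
$\left(1070 - 1417\right) - -1829 = \left(1070 - 1417\right) + 1829 = -347 + 1829 = 1482$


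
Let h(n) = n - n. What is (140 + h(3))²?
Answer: 19600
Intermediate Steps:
h(n) = 0
(140 + h(3))² = (140 + 0)² = 140² = 19600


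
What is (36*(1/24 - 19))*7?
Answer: -9555/2 ≈ -4777.5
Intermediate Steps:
(36*(1/24 - 19))*7 = (36*(-455/24))*7 = -1365/2*7 = -9555/2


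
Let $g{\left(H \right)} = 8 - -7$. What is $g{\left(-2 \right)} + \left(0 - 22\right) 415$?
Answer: $-9115$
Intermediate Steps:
$g{\left(H \right)} = 15$ ($g{\left(H \right)} = 8 + 7 = 15$)
$g{\left(-2 \right)} + \left(0 - 22\right) 415 = 15 + \left(0 - 22\right) 415 = 15 - 9130 = -9115$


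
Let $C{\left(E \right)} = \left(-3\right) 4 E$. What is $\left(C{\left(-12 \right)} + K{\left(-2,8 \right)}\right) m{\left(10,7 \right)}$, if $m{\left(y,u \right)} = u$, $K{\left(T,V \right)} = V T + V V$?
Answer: $1344$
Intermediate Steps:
$K{\left(T,V \right)} = V^{2} + T V$ ($K{\left(T,V \right)} = T V + V^{2} = V^{2} + T V$)
$C{\left(E \right)} = - 12 E$
$\left(C{\left(-12 \right)} + K{\left(-2,8 \right)}\right) m{\left(10,7 \right)} = \left(\left(-12\right) \left(-12\right) + 8 \left(-2 + 8\right)\right) 7 = \left(144 + 8 \cdot 6\right) 7 = \left(144 + 48\right) 7 = 192 \cdot 7 = 1344$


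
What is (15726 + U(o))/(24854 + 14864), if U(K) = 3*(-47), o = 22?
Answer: 15585/39718 ≈ 0.39239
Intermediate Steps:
U(K) = -141
(15726 + U(o))/(24854 + 14864) = (15726 - 141)/(24854 + 14864) = 15585/39718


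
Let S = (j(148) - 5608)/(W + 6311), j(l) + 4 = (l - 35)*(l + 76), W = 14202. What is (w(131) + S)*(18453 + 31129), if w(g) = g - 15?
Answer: 118957531056/20513 ≈ 5.7991e+6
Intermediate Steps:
j(l) = -4 + (-35 + l)*(76 + l) (j(l) = -4 + (l - 35)*(l + 76) = -4 + (-35 + l)*(76 + l))
S = 19700/20513 (S = ((-2664 + 148² + 41*148) - 5608)/(14202 + 6311) = ((-2664 + 21904 + 6068) - 5608)/20513 = (25308 - 5608)*(1/20513) = 19700*(1/20513) = 19700/20513 ≈ 0.96037)
w(g) = -15 + g
(w(131) + S)*(18453 + 31129) = ((-15 + 131) + 19700/20513)*(18453 + 31129) = (116 + 19700/20513)*49582 = (2399208/20513)*49582 = 118957531056/20513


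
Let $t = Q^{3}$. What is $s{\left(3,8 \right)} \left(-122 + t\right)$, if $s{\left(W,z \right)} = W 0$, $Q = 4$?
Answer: $0$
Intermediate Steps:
$t = 64$ ($t = 4^{3} = 64$)
$s{\left(W,z \right)} = 0$
$s{\left(3,8 \right)} \left(-122 + t\right) = 0 \left(-122 + 64\right) = 0 \left(-58\right) = 0$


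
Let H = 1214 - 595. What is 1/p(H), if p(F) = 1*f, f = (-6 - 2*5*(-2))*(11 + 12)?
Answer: 1/322 ≈ 0.0031056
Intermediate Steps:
f = 322 (f = (-6 - 10*(-2))*23 = (-6 + 20)*23 = 14*23 = 322)
H = 619
p(F) = 322 (p(F) = 1*322 = 322)
1/p(H) = 1/322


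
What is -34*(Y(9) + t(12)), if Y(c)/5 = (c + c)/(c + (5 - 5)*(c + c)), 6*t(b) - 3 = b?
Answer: -425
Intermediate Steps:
t(b) = 1/2 + b/6
Y(c) = 10 (Y(c) = 5*((c + c)/(c + (5 - 5)*(c + c))) = 5*((2*c)/(c + 0*(2*c))) = 5*((2*c)/(c + 0)) = 5*((2*c)/c) = 5*2 = 10)
-34*(Y(9) + t(12)) = -34*(10 + (1/2 + (1/6)*12)) = -34*(10 + (1/2 + 2)) = -34*(10 + 5/2) = -34*25/2 = -425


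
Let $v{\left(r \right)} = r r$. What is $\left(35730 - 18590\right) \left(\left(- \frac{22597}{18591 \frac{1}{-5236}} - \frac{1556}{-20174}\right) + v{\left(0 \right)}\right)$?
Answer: $\frac{20456367872490280}{187527417} \approx 1.0908 \cdot 10^{8}$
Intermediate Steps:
$v{\left(r \right)} = r^{2}$
$\left(35730 - 18590\right) \left(\left(- \frac{22597}{18591 \frac{1}{-5236}} - \frac{1556}{-20174}\right) + v{\left(0 \right)}\right) = \left(35730 - 18590\right) \left(\left(- \frac{22597}{18591 \frac{1}{-5236}} - \frac{1556}{-20174}\right) + 0^{2}\right) = 17140 \left(\left(- \frac{22597}{18591 \left(- \frac{1}{5236}\right)} - - \frac{778}{10087}\right) + 0\right) = 17140 \left(\left(- \frac{22597}{- \frac{18591}{5236}} + \frac{778}{10087}\right) + 0\right) = 17140 \left(\left(\left(-22597\right) \left(- \frac{5236}{18591}\right) + \frac{778}{10087}\right) + 0\right) = 17140 \left(\left(\frac{118317892}{18591} + \frac{778}{10087}\right) + 0\right) = 17140 \left(\frac{1193487040402}{187527417} + 0\right) = 17140 \cdot \frac{1193487040402}{187527417} = \frac{20456367872490280}{187527417}$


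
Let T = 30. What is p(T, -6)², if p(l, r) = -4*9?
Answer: 1296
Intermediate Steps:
p(l, r) = -36
p(T, -6)² = (-36)² = 1296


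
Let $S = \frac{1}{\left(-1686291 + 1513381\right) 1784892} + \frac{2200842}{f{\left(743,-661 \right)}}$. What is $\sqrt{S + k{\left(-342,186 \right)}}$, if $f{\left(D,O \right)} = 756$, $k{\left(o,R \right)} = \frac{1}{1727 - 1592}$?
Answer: $\frac{\sqrt{623899734247012949772398070}}{462938513580} \approx 53.955$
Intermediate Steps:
$k{\left(o,R \right)} = \frac{1}{135}$
$S = \frac{299486926544513}{102875225240}$ ($S = \frac{1}{\left(-1686291 + 1513381\right) 1784892} + \frac{2200842}{756} = \frac{1}{-172910} \cdot \frac{1}{1784892} + 2200842 \cdot \frac{1}{756} = \left(- \frac{1}{172910}\right) \frac{1}{1784892} + \frac{17467}{6} = - \frac{1}{308625675720} + \frac{17467}{6} = \frac{299486926544513}{102875225240} \approx 2911.2$)
$\sqrt{S + k{\left(-342,186 \right)}} = \sqrt{\frac{299486926544513}{102875225240} + \frac{1}{135}} = \sqrt{\frac{8086167591746899}{2777631081480}} = \frac{\sqrt{623899734247012949772398070}}{462938513580}$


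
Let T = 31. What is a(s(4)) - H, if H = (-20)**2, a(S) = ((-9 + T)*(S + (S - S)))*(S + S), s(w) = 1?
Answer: -356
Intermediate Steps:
a(S) = 44*S**2 (a(S) = ((-9 + 31)*(S + (S - S)))*(S + S) = (22*(S + 0))*(2*S) = (22*S)*(2*S) = 44*S**2)
H = 400
a(s(4)) - H = 44*1**2 - 1*400 = 44*1 - 400 = 44 - 400 = -356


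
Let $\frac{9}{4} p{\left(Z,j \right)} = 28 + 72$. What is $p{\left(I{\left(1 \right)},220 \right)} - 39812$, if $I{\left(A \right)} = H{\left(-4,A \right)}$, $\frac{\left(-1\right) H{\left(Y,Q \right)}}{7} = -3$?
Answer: $- \frac{357908}{9} \approx -39768.0$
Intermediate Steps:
$H{\left(Y,Q \right)} = 21$ ($H{\left(Y,Q \right)} = \left(-7\right) \left(-3\right) = 21$)
$I{\left(A \right)} = 21$
$p{\left(Z,j \right)} = \frac{400}{9}$ ($p{\left(Z,j \right)} = \frac{4 \left(28 + 72\right)}{9} = \frac{4}{9} \cdot 100 = \frac{400}{9}$)
$p{\left(I{\left(1 \right)},220 \right)} - 39812 = \frac{400}{9} - 39812 = - \frac{357908}{9}$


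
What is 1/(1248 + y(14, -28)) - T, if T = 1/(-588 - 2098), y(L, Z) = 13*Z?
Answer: 105/69836 ≈ 0.0015035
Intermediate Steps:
T = -1/2686 (T = 1/(-2686) = -1/2686 ≈ -0.00037230)
1/(1248 + y(14, -28)) - T = 1/(1248 + 13*(-28)) - 1*(-1/2686) = 1/(1248 - 364) + 1/2686 = 1/884 + 1/2686 = 105/69836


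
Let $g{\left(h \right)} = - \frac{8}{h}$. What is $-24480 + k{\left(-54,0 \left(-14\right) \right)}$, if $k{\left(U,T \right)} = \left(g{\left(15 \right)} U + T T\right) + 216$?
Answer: $- \frac{121176}{5} \approx -24235.0$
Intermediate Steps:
$k{\left(U,T \right)} = 216 + T^{2} - \frac{8 U}{15}$ ($k{\left(U,T \right)} = \left(- \frac{8}{15} U + T T\right) + 216 = \left(\left(-8\right) \frac{1}{15} U + T^{2}\right) + 216 = \left(- \frac{8 U}{15} + T^{2}\right) + 216 = \left(T^{2} - \frac{8 U}{15}\right) + 216 = 216 + T^{2} - \frac{8 U}{15}$)
$-24480 + k{\left(-54,0 \left(-14\right) \right)} = -24480 + \left(216 + \left(0 \left(-14\right)\right)^{2} - - \frac{144}{5}\right) = -24480 + \left(216 + 0^{2} + \frac{144}{5}\right) = -24480 + \left(216 + 0 + \frac{144}{5}\right) = -24480 + \frac{1224}{5} = - \frac{121176}{5}$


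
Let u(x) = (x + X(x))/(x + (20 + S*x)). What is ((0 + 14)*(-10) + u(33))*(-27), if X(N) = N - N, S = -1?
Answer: 74709/20 ≈ 3735.4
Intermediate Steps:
X(N) = 0
u(x) = x/20 (u(x) = (x + 0)/(x + (20 - x)) = x/20)
((0 + 14)*(-10) + u(33))*(-27) = ((0 + 14)*(-10) + (1/20)*33)*(-27) = (14*(-10) + 33/20)*(-27) = (-140 + 33/20)*(-27) = -2767/20*(-27) = 74709/20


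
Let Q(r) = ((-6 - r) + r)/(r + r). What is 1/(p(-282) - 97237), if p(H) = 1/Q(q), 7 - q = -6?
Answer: -3/291724 ≈ -1.0284e-5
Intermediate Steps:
q = 13 (q = 7 - 1*(-6) = 7 + 6 = 13)
Q(r) = -3/r (Q(r) = -6*1/(2*r) = -3/r)
p(H) = -13/3 (p(H) = 1/(-3/13) = -13/3)
1/(p(-282) - 97237) = 1/(-13/3 - 97237) = 1/(-291724/3) = -3/291724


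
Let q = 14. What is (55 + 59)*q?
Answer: 1596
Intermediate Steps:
(55 + 59)*q = (55 + 59)*14 = 114*14 = 1596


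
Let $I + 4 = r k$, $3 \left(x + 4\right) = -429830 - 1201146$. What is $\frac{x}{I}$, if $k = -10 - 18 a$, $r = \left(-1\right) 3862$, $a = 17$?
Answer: $- \frac{407747}{915291} \approx -0.44548$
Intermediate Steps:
$r = -3862$
$k = -316$ ($k = -10 - 306 = -316$)
$x = - \frac{1630988}{3}$ ($x = -4 + \frac{-429830 - 1201146}{3} = -4 + \frac{1}{3} \left(-1630976\right) = -4 - \frac{1630976}{3} = - \frac{1630988}{3} \approx -5.4366 \cdot 10^{5}$)
$I = 1220388$ ($I = -4 - -1220392 = -4 + 1220392 = 1220388$)
$\frac{x}{I} = - \frac{1630988}{3 \cdot 1220388} = \left(- \frac{1630988}{3}\right) \frac{1}{1220388} = - \frac{407747}{915291}$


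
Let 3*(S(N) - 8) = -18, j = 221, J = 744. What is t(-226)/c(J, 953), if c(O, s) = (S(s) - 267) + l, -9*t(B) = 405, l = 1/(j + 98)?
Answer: 4785/28178 ≈ 0.16981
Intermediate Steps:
S(N) = 2 (S(N) = 8 + (⅓)*(-18) = 8 - 6 = 2)
l = 1/319 (l = 1/(221 + 98) = 1/319 ≈ 0.0031348)
t(B) = -45 (t(B) = -⅑*405 = -45)
c(O, s) = -84534/319 (c(O, s) = (2 - 267) + 1/319 = -265 + 1/319 = -84534/319)
t(-226)/c(J, 953) = -45/(-84534/319) = -45*(-319/84534) = 4785/28178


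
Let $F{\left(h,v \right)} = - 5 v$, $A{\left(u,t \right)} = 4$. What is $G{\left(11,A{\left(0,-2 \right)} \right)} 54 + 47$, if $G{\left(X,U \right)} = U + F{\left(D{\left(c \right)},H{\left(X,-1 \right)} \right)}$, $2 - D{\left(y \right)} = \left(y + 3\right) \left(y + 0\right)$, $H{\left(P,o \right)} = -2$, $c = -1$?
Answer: $803$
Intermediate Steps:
$D{\left(y \right)} = 2 - y \left(3 + y\right)$ ($D{\left(y \right)} = 2 - \left(y + 3\right) \left(y + 0\right) = 2 - \left(3 + y\right) y = 2 - y \left(3 + y\right)$)
$G{\left(X,U \right)} = 10 + U$ ($G{\left(X,U \right)} = U - -10 = U + 10 = 10 + U$)
$G{\left(11,A{\left(0,-2 \right)} \right)} 54 + 47 = \left(10 + 4\right) 54 + 47 = 14 \cdot 54 + 47 = 756 + 47 = 803$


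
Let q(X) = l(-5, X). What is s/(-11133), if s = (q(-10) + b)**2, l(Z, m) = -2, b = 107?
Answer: -1225/1237 ≈ -0.99030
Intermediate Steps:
q(X) = -2
s = 11025 (s = (-2 + 107)**2 = 105**2 = 11025)
s/(-11133) = 11025/(-11133) = 11025*(-1/11133) = -1225/1237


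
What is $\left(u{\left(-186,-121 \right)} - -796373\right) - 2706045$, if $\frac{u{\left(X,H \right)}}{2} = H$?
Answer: $-1909914$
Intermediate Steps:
$u{\left(X,H \right)} = 2 H$
$\left(u{\left(-186,-121 \right)} - -796373\right) - 2706045 = \left(2 \left(-121\right) - -796373\right) - 2706045 = \left(-242 + 796373\right) - 2706045 = 796131 - 2706045 = -1909914$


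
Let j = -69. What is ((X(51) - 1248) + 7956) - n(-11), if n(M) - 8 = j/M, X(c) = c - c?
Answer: 73631/11 ≈ 6693.7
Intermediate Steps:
X(c) = 0
n(M) = 8 - 69/M
((X(51) - 1248) + 7956) - n(-11) = ((0 - 1248) + 7956) - (8 - 69/(-11)) = (-1248 + 7956) - (8 - 69*(-1/11)) = 6708 - (8 + 69/11) = 6708 - 1*157/11 = 6708 - 157/11 = 73631/11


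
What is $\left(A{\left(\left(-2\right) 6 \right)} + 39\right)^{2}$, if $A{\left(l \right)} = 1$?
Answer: $1600$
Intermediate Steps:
$\left(A{\left(\left(-2\right) 6 \right)} + 39\right)^{2} = \left(1 + 39\right)^{2} = 40^{2} = 1600$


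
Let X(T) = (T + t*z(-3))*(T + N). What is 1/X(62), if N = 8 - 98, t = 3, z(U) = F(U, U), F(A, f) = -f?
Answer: -1/1988 ≈ -0.00050302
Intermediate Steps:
z(U) = -U
N = -90
X(T) = (-90 + T)*(9 + T) (X(T) = (T + 3*(-1*(-3)))*(T - 90) = (T + 3*3)*(-90 + T) = (T + 9)*(-90 + T) = (9 + T)*(-90 + T) = (-90 + T)*(9 + T))
1/X(62) = 1/(-810 + 62² - 81*62) = 1/(-810 + 3844 - 5022) = 1/(-1988) = -1/1988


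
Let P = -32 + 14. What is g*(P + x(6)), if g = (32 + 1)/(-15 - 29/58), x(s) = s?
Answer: 792/31 ≈ 25.548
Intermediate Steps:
P = -18
g = -66/31 (g = 33/(-15 - 29*1/58) = 33/(-15 - 1/2) = 33/(-31/2) = 33*(-2/31) = -66/31 ≈ -2.1290)
g*(P + x(6)) = -66*(-18 + 6)/31 = -66/31*(-12) = 792/31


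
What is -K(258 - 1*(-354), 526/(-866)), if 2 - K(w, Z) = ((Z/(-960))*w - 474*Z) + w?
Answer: 31116773/34640 ≈ 898.29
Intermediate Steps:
K(w, Z) = 2 - w + 474*Z + Z*w/960 (K(w, Z) = 2 - (((Z/(-960))*w - 474*Z) + w) = 2 - (((Z*(-1/960))*w - 474*Z) + w) = 2 - (((-Z/960)*w - 474*Z) + w) = 2 - ((-Z*w/960 - 474*Z) + w) = 2 - ((-474*Z - Z*w/960) + w) = 2 - (w - 474*Z - Z*w/960) = 2 + (-w + 474*Z + Z*w/960) = 2 - w + 474*Z + Z*w/960)
-K(258 - 1*(-354), 526/(-866)) = -(2 - (258 - 1*(-354)) + 474*(526/(-866)) + (526/(-866))*(258 - 1*(-354))/960) = -(2 - (258 + 354) + 474*(526*(-1/866)) + (526*(-1/866))*(258 + 354)/960) = -(2 - 1*612 + 474*(-263/433) + (1/960)*(-263/433)*612) = -(2 - 612 - 124662/433 - 13413/34640) = -1*(-31116773/34640) = 31116773/34640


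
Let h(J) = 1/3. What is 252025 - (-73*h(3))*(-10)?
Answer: 755345/3 ≈ 2.5178e+5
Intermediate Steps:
h(J) = ⅓
252025 - (-73*h(3))*(-10) = 252025 - (-73*⅓)*(-10) = 252025 - (-73)*(-10)/3 = 252025 - 1*730/3 = 252025 - 730/3 = 755345/3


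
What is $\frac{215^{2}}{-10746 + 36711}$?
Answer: $\frac{9245}{5193} \approx 1.7803$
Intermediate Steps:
$\frac{215^{2}}{-10746 + 36711} = \frac{46225}{25965} = 46225 \cdot \frac{1}{25965} = \frac{9245}{5193}$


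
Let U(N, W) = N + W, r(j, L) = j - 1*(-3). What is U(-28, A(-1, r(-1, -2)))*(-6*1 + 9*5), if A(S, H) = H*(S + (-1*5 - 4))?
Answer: -1872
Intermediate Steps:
r(j, L) = 3 + j (r(j, L) = j + 3 = 3 + j)
A(S, H) = H*(-9 + S) (A(S, H) = H*(S + (-5 - 4)) = H*(S - 9) = H*(-9 + S))
U(-28, A(-1, r(-1, -2)))*(-6*1 + 9*5) = (-28 + (3 - 1)*(-9 - 1))*(-6*1 + 9*5) = (-28 + 2*(-10))*(-6 + 45) = (-28 - 20)*39 = -48*39 = -1872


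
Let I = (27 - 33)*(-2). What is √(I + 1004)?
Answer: 2*√254 ≈ 31.875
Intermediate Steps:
I = 12 (I = -6*(-2) = 12)
√(I + 1004) = √(12 + 1004) = √1016 = 2*√254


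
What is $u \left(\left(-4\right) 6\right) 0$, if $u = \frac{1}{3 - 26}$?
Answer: $0$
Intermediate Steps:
$u = - \frac{1}{23}$ ($u = \frac{1}{-23} = - \frac{1}{23} \approx -0.043478$)
$u \left(\left(-4\right) 6\right) 0 = - \frac{\left(-4\right) 6}{23} \cdot 0 = \left(- \frac{1}{23}\right) \left(-24\right) 0 = \frac{24}{23} \cdot 0 = 0$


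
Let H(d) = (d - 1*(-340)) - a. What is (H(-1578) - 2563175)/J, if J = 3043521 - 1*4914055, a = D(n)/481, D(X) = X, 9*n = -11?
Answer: 5550671933/4048770843 ≈ 1.3710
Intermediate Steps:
n = -11/9 (n = (⅑)*(-11) = -11/9 ≈ -1.2222)
a = -11/4329 (a = -11/9/481 = -11/9*1/481 = -11/4329 ≈ -0.0025410)
H(d) = 1471871/4329 + d (H(d) = (d - 1*(-340)) - 1*(-11/4329) = (d + 340) + 11/4329 = (340 + d) + 11/4329 = 1471871/4329 + d)
J = -1870534 (J = 3043521 - 4914055 = -1870534)
(H(-1578) - 2563175)/J = ((1471871/4329 - 1578) - 2563175)/(-1870534) = (-5359291/4329 - 2563175)*(-1/1870534) = -11101343866/4329*(-1/1870534) = 5550671933/4048770843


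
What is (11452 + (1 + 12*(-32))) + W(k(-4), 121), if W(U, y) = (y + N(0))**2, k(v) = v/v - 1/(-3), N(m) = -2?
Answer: 25230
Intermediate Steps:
k(v) = 4/3 (k(v) = 1 - 1*(-1/3) = 1 + 1/3 = 4/3)
W(U, y) = (-2 + y)**2 (W(U, y) = (y - 2)**2 = (-2 + y)**2)
(11452 + (1 + 12*(-32))) + W(k(-4), 121) = (11452 + (1 + 12*(-32))) + (-2 + 121)**2 = (11452 + (1 - 384)) + 119**2 = (11452 - 383) + 14161 = 11069 + 14161 = 25230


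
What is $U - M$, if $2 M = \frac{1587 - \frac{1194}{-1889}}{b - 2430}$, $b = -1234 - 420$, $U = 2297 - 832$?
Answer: $\frac{22606999717}{15429352} \approx 1465.2$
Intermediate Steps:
$U = 1465$ ($U = 2297 - 832 = 1465$)
$b = -1654$
$M = - \frac{2999037}{15429352}$ ($M = \frac{\left(1587 - \frac{1194}{-1889}\right) \frac{1}{-1654 - 2430}}{2} = \frac{\left(1587 - - \frac{1194}{1889}\right) \frac{1}{-4084}}{2} = \frac{\left(1587 + \frac{1194}{1889}\right) \left(- \frac{1}{4084}\right)}{2} = \frac{\frac{2999037}{1889} \left(- \frac{1}{4084}\right)}{2} = \frac{1}{2} \left(- \frac{2999037}{7714676}\right) = - \frac{2999037}{15429352} \approx -0.19437$)
$U - M = 1465 - - \frac{2999037}{15429352} = 1465 + \frac{2999037}{15429352} = \frac{22606999717}{15429352}$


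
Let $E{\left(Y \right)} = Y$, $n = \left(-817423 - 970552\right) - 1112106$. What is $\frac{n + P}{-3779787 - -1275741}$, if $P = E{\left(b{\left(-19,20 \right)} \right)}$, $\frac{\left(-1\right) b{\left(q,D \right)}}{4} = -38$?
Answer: $\frac{966643}{834682} \approx 1.1581$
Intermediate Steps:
$b{\left(q,D \right)} = 152$ ($b{\left(q,D \right)} = \left(-4\right) \left(-38\right) = 152$)
$n = -2900081$ ($n = -1787975 - 1112106 = -2900081$)
$P = 152$
$\frac{n + P}{-3779787 - -1275741} = \frac{-2900081 + 152}{-3779787 - -1275741} = - \frac{2899929}{-3779787 + 1275741} = - \frac{2899929}{-2504046} = \left(-2899929\right) \left(- \frac{1}{2504046}\right) = \frac{966643}{834682}$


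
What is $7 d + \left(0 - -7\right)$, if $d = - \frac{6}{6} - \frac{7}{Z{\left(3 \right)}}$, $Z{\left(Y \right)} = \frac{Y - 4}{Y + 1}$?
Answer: $196$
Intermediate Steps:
$Z{\left(Y \right)} = \frac{-4 + Y}{1 + Y}$
$d = 27$ ($d = - \frac{6}{6} - \frac{7}{\frac{1}{1 + 3} \left(-4 + 3\right)} = \left(-6\right) \frac{1}{6} - \frac{7}{\frac{1}{4} \left(-1\right)} = -1 - \frac{7}{\frac{1}{4} \left(-1\right)} = -1 - \frac{7}{- \frac{1}{4}} = -1 - -28 = -1 + 28 = 27$)
$7 d + \left(0 - -7\right) = 7 \cdot 27 + \left(0 - -7\right) = 189 + \left(0 + 7\right) = 189 + 7 = 196$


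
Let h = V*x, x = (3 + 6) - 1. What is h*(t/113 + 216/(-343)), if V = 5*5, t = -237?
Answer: -21139800/38759 ≈ -545.42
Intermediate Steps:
V = 25
x = 8 (x = 9 - 1 = 8)
h = 200 (h = 25*8 = 200)
h*(t/113 + 216/(-343)) = 200*(-237/113 + 216/(-343)) = 200*(-237*1/113 + 216*(-1/343)) = 200*(-237/113 - 216/343) = 200*(-105699/38759) = -21139800/38759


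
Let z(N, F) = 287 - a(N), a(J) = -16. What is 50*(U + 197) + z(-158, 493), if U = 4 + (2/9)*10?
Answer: 94177/9 ≈ 10464.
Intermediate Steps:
U = 56/9 (U = 4 + (2*(⅑))*10 = 4 + (2/9)*10 = 4 + 20/9 = 56/9 ≈ 6.2222)
z(N, F) = 303 (z(N, F) = 287 - 1*(-16) = 287 + 16 = 303)
50*(U + 197) + z(-158, 493) = 50*(56/9 + 197) + 303 = 50*(1829/9) + 303 = 91450/9 + 303 = 94177/9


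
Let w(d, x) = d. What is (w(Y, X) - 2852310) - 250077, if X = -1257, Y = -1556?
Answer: -3103943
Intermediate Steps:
(w(Y, X) - 2852310) - 250077 = (-1556 - 2852310) - 250077 = -2853866 - 250077 = -3103943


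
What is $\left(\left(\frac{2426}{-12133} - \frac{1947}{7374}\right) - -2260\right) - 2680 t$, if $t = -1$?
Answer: $\frac{147311357735}{29822914} \approx 4939.5$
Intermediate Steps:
$\left(\left(\frac{2426}{-12133} - \frac{1947}{7374}\right) - -2260\right) - 2680 t = \left(\left(\frac{2426}{-12133} - \frac{1947}{7374}\right) - -2260\right) - 2680 \left(-1\right) = \left(\left(2426 \left(- \frac{1}{12133}\right) - \frac{649}{2458}\right) + 2260\right) - -2680 = \left(\left(- \frac{2426}{12133} - \frac{649}{2458}\right) + 2260\right) + 2680 = \left(- \frac{13837425}{29822914} + 2260\right) + 2680 = \frac{67385948215}{29822914} + 2680 = \frac{147311357735}{29822914}$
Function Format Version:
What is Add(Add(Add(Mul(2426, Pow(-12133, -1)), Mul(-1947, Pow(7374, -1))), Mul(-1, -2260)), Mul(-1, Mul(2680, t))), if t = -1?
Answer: Rational(147311357735, 29822914) ≈ 4939.5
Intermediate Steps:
Add(Add(Add(Mul(2426, Pow(-12133, -1)), Mul(-1947, Pow(7374, -1))), Mul(-1, -2260)), Mul(-1, Mul(2680, t))) = Add(Add(Add(Mul(2426, Pow(-12133, -1)), Mul(-1947, Pow(7374, -1))), Mul(-1, -2260)), Mul(-1, Mul(2680, -1))) = Add(Add(Add(Mul(2426, Rational(-1, 12133)), Mul(-1947, Rational(1, 7374))), 2260), Mul(-1, -2680)) = Add(Add(Add(Rational(-2426, 12133), Rational(-649, 2458)), 2260), 2680) = Add(Add(Rational(-13837425, 29822914), 2260), 2680) = Add(Rational(67385948215, 29822914), 2680) = Rational(147311357735, 29822914)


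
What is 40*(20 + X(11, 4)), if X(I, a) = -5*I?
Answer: -1400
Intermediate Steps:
40*(20 + X(11, 4)) = 40*(20 - 5*11) = 40*(20 - 55) = 40*(-35) = -1400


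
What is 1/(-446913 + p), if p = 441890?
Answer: -1/5023 ≈ -0.00019908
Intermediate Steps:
1/(-446913 + p) = 1/(-446913 + 441890) = 1/(-5023) = -1/5023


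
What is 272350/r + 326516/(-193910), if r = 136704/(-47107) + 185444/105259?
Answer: -9352275742412256991/39153308757410 ≈ -2.3886e+5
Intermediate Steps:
r = -807659404/708347959 (r = 136704*(-1/47107) + 185444*(1/105259) = -136704/47107 + 26492/15037 = -807659404/708347959 ≈ -1.1402)
272350/r + 326516/(-193910) = 272350/(-807659404/708347959) + 326516/(-193910) = 272350*(-708347959/807659404) + 326516*(-1/193910) = -96459283316825/403829702 - 163258/96955 = -9352275742412256991/39153308757410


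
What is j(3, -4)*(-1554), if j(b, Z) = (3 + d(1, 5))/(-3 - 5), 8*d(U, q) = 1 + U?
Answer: 10101/16 ≈ 631.31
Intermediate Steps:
d(U, q) = 1/8 + U/8 (d(U, q) = (1 + U)/8 = 1/8 + U/8)
j(b, Z) = -13/32 (j(b, Z) = (3 + (1/8 + (1/8)*1))/(-3 - 5) = (3 + (1/8 + 1/8))/(-8) = (3 + 1/4)*(-1/8) = (13/4)*(-1/8) = -13/32)
j(3, -4)*(-1554) = -13/32*(-1554) = 10101/16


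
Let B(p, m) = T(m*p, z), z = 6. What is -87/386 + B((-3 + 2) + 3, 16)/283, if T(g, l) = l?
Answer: -22305/109238 ≈ -0.20419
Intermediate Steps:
B(p, m) = 6
-87/386 + B((-3 + 2) + 3, 16)/283 = -87/386 + 6/283 = -22305/109238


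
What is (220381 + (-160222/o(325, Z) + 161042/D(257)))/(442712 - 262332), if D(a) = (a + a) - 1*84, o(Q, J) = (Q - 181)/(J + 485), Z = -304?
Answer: 299775827/2792282400 ≈ 0.10736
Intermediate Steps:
o(Q, J) = (-181 + Q)/(485 + J)
D(a) = -84 + 2*a (D(a) = 2*a - 84 = -84 + 2*a)
(220381 + (-160222/o(325, Z) + 161042/D(257)))/(442712 - 262332) = (220381 + (-160222*(485 - 304)/(-181 + 325) + 161042/(-84 + 2*257)))/(442712 - 262332) = (220381 + (-160222/(144/181) + 161042/(-84 + 514)))/180380 = (220381 + (-160222/((1/181)*144) + 161042/430))*(1/180380) = (220381 + (-160222/144/181 + 161042*(1/430)))*(1/180380) = (220381 + (-160222*181/144 + 80521/215))*(1/180380) = (220381 + (-14500091/72 + 80521/215))*(1/180380) = (220381 - 3111722053/15480)*(1/180380) = (299775827/15480)*(1/180380) = 299775827/2792282400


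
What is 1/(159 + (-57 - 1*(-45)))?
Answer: 1/147 ≈ 0.0068027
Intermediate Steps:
1/(159 + (-57 - 1*(-45))) = 1/(159 + (-57 + 45)) = 1/(159 - 12) = 1/147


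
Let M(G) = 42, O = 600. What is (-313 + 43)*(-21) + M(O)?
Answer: 5712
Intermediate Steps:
(-313 + 43)*(-21) + M(O) = (-313 + 43)*(-21) + 42 = -270*(-21) + 42 = 5670 + 42 = 5712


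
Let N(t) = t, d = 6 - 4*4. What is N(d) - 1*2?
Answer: -12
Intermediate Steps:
d = -10 (d = 6 - 16 = -10)
N(d) - 1*2 = -10 - 1*2 = -10 - 2 = -12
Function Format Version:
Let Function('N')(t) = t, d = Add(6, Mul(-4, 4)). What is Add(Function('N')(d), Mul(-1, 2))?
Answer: -12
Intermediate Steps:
d = -10 (d = Add(6, -16) = -10)
Add(Function('N')(d), Mul(-1, 2)) = Add(-10, Mul(-1, 2)) = Add(-10, -2) = -12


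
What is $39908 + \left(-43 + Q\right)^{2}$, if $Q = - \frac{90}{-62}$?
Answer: $\frac{40010532}{961} \approx 41634.0$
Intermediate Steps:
$Q = \frac{45}{31}$ ($Q = \left(-90\right) \left(- \frac{1}{62}\right) = \frac{45}{31} \approx 1.4516$)
$39908 + \left(-43 + Q\right)^{2} = 39908 + \left(-43 + \frac{45}{31}\right)^{2} = 39908 + \left(- \frac{1288}{31}\right)^{2} = 39908 + \frac{1658944}{961} = \frac{40010532}{961}$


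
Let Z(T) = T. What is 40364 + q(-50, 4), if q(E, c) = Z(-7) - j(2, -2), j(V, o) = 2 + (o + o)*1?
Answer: 40359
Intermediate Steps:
j(V, o) = 2 + 2*o (j(V, o) = 2 + (2*o)*1 = 2 + 2*o)
q(E, c) = -5 (q(E, c) = -7 - (2 + 2*(-2)) = -7 - (2 - 4) = -7 - 1*(-2) = -7 + 2 = -5)
40364 + q(-50, 4) = 40364 - 5 = 40359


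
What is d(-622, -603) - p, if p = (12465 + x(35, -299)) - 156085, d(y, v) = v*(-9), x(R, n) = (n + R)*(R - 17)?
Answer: 153799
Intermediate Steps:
x(R, n) = (-17 + R)*(R + n) (x(R, n) = (R + n)*(-17 + R) = (-17 + R)*(R + n))
d(y, v) = -9*v
p = -148372 (p = (12465 + (35**2 - 17*35 - 17*(-299) + 35*(-299))) - 156085 = (12465 + (1225 - 595 + 5083 - 10465)) - 156085 = (12465 - 4752) - 156085 = 7713 - 156085 = -148372)
d(-622, -603) - p = -9*(-603) - 1*(-148372) = 5427 + 148372 = 153799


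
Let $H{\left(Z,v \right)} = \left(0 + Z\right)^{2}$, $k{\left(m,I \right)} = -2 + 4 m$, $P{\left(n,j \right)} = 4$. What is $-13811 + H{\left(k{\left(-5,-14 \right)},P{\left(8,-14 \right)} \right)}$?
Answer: $-13327$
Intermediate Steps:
$H{\left(Z,v \right)} = Z^{2}$
$-13811 + H{\left(k{\left(-5,-14 \right)},P{\left(8,-14 \right)} \right)} = -13811 + \left(-2 + 4 \left(-5\right)\right)^{2} = -13811 + \left(-2 - 20\right)^{2} = -13811 + \left(-22\right)^{2} = -13811 + 484 = -13327$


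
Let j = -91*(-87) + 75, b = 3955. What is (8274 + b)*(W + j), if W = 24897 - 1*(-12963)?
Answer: 560724108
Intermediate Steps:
W = 37860 (W = 24897 + 12963 = 37860)
j = 7992 (j = 7917 + 75 = 7992)
(8274 + b)*(W + j) = (8274 + 3955)*(37860 + 7992) = 12229*45852 = 560724108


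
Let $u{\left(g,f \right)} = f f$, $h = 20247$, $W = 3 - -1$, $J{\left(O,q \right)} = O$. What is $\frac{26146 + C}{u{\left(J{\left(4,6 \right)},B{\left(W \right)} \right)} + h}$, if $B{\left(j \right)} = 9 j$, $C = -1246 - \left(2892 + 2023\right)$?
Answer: $\frac{19985}{21543} \approx 0.92768$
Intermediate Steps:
$W = 4$ ($W = 3 + 1 = 4$)
$C = -6161$ ($C = -1246 - 4915 = -6161$)
$u{\left(g,f \right)} = f^{2}$
$\frac{26146 + C}{u{\left(J{\left(4,6 \right)},B{\left(W \right)} \right)} + h} = \frac{26146 - 6161}{\left(9 \cdot 4\right)^{2} + 20247} = \frac{19985}{36^{2} + 20247} = \frac{19985}{1296 + 20247} = \frac{19985}{21543}$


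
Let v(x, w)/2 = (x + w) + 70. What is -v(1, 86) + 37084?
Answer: 36770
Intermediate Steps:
v(x, w) = 140 + 2*w + 2*x (v(x, w) = 2*((x + w) + 70) = 2*((w + x) + 70) = 2*(70 + w + x) = 140 + 2*w + 2*x)
-v(1, 86) + 37084 = -(140 + 2*86 + 2*1) + 37084 = -(140 + 172 + 2) + 37084 = -1*314 + 37084 = -314 + 37084 = 36770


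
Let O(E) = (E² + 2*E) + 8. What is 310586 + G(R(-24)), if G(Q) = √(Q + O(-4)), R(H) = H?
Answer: 310586 + 2*I*√2 ≈ 3.1059e+5 + 2.8284*I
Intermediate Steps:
O(E) = 8 + E² + 2*E
G(Q) = √(16 + Q) (G(Q) = √(Q + (8 + (-4)² + 2*(-4))) = √(Q + (8 + 16 - 8)) = √(Q + 16) = √(16 + Q))
310586 + G(R(-24)) = 310586 + √(16 - 24) = 310586 + √(-8) = 310586 + 2*I*√2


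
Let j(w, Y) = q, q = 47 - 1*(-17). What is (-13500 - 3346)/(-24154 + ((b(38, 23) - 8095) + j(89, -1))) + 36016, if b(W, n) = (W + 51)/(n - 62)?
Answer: 22605842929/627652 ≈ 36017.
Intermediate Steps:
q = 64 (q = 47 + 17 = 64)
j(w, Y) = 64
b(W, n) = (51 + W)/(-62 + n)
(-13500 - 3346)/(-24154 + ((b(38, 23) - 8095) + j(89, -1))) + 36016 = (-13500 - 3346)/(-24154 + (((51 + 38)/(-62 + 23) - 8095) + 64)) + 36016 = -16846/(-24154 + ((89/(-39) - 8095) + 64)) + 36016 = -16846/(-24154 + ((-1/39*89 - 8095) + 64)) + 36016 = -16846/(-24154 + ((-89/39 - 8095) + 64)) + 36016 = -16846/(-24154 + (-315794/39 + 64)) + 36016 = -16846/(-24154 - 313298/39) + 36016 = -16846/(-1255304/39) + 36016 = -16846*(-39/1255304) + 36016 = 328497/627652 + 36016 = 22605842929/627652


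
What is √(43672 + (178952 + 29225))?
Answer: √251849 ≈ 501.85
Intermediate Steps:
√(43672 + (178952 + 29225)) = √(43672 + 208177) = √251849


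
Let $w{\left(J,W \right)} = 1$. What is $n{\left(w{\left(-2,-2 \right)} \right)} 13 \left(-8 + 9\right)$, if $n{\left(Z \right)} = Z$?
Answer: $13$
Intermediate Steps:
$n{\left(w{\left(-2,-2 \right)} \right)} 13 \left(-8 + 9\right) = 1 \cdot 13 \left(-8 + 9\right) = 1 \cdot 13 \cdot 1 = 1 \cdot 13 = 13$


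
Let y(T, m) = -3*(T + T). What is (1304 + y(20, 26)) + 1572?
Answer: 2756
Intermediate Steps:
y(T, m) = -6*T
(1304 + y(20, 26)) + 1572 = (1304 - 6*20) + 1572 = (1304 - 120) + 1572 = 1184 + 1572 = 2756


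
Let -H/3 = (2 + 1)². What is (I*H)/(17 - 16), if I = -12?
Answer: 324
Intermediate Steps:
H = -27 (H = -3*(2 + 1)² = -3*3² = -3*9 = -27)
(I*H)/(17 - 16) = (-12*(-27))/(17 - 16) = 324/1 = 324*1 = 324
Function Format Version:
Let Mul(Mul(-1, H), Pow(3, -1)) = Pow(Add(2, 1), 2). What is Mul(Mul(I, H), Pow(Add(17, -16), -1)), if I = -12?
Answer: 324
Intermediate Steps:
H = -27 (H = Mul(-3, Pow(Add(2, 1), 2)) = Mul(-3, Pow(3, 2)) = Mul(-3, 9) = -27)
Mul(Mul(I, H), Pow(Add(17, -16), -1)) = Mul(Mul(-12, -27), Pow(Add(17, -16), -1)) = Mul(324, Pow(1, -1)) = Mul(324, 1) = 324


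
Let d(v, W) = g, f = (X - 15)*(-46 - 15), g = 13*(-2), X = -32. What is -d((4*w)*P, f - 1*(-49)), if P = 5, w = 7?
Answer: 26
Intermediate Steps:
g = -26
f = 2867 (f = (-32 - 15)*(-46 - 15) = -47*(-61) = 2867)
d(v, W) = -26
-d((4*w)*P, f - 1*(-49)) = -1*(-26) = 26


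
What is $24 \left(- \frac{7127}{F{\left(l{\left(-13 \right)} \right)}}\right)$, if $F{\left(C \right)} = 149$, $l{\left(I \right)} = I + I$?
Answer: $- \frac{171048}{149} \approx -1148.0$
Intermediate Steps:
$l{\left(I \right)} = 2 I$
$24 \left(- \frac{7127}{F{\left(l{\left(-13 \right)} \right)}}\right) = 24 \left(- \frac{7127}{149}\right) = - \frac{171048}{149}$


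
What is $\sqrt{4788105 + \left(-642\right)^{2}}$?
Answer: $\sqrt{5200269} \approx 2280.4$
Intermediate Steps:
$\sqrt{4788105 + \left(-642\right)^{2}} = \sqrt{4788105 + 412164} = \sqrt{5200269}$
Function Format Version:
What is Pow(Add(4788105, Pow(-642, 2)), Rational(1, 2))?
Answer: Pow(5200269, Rational(1, 2)) ≈ 2280.4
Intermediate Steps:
Pow(Add(4788105, Pow(-642, 2)), Rational(1, 2)) = Pow(Add(4788105, 412164), Rational(1, 2)) = Pow(5200269, Rational(1, 2))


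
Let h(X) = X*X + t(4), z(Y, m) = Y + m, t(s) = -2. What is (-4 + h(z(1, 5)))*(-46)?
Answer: -1380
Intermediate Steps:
h(X) = -2 + X² (h(X) = X*X - 2 = X² - 2 = -2 + X²)
(-4 + h(z(1, 5)))*(-46) = (-4 + (-2 + (1 + 5)²))*(-46) = (-4 + (-2 + 6²))*(-46) = (-4 + (-2 + 36))*(-46) = (-4 + 34)*(-46) = 30*(-46) = -1380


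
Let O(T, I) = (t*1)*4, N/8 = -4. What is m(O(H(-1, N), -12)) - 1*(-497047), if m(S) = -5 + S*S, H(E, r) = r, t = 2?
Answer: 497106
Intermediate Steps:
N = -32 (N = 8*(-4) = -32)
O(T, I) = 8 (O(T, I) = (2*1)*4 = 2*4 = 8)
m(S) = -5 + S²
m(O(H(-1, N), -12)) - 1*(-497047) = (-5 + 8²) - 1*(-497047) = (-5 + 64) + 497047 = 59 + 497047 = 497106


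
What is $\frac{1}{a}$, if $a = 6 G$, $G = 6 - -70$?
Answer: $\frac{1}{456} \approx 0.002193$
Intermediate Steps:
$G = 76$ ($G = 6 + 70 = 76$)
$a = 456$ ($a = 6 \cdot 76 = 456$)
$\frac{1}{a} = \frac{1}{456}$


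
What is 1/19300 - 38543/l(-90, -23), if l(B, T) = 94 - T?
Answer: -743879783/2258100 ≈ -329.43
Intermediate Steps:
1/19300 - 38543/l(-90, -23) = 1/19300 - 38543/(94 - 1*(-23)) = 1/19300 - 38543/(94 + 23) = 1/19300 - 38543/117 = -743879783/2258100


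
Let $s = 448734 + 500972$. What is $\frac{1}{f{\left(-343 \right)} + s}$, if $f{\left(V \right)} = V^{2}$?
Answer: $\frac{1}{1067355} \approx 9.369 \cdot 10^{-7}$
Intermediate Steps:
$s = 949706$
$\frac{1}{f{\left(-343 \right)} + s} = \frac{1}{\left(-343\right)^{2} + 949706} = \frac{1}{117649 + 949706} = \frac{1}{1067355}$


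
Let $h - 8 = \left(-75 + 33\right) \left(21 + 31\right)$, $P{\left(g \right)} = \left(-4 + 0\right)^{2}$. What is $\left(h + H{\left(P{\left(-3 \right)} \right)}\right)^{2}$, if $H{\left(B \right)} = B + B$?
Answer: $4596736$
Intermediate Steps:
$P{\left(g \right)} = 16$ ($P{\left(g \right)} = \left(-4\right)^{2} = 16$)
$H{\left(B \right)} = 2 B$
$h = -2176$ ($h = 8 + \left(-75 + 33\right) \left(21 + 31\right) = 8 - 2184 = -2176$)
$\left(h + H{\left(P{\left(-3 \right)} \right)}\right)^{2} = \left(-2176 + 2 \cdot 16\right)^{2} = \left(-2176 + 32\right)^{2} = \left(-2144\right)^{2} = 4596736$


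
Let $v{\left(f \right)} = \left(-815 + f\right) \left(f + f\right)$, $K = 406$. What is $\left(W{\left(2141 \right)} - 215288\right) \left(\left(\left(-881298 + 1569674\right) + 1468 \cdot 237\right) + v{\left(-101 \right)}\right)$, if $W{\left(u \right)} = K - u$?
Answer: $-265055398452$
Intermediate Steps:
$v{\left(f \right)} = 2 f \left(-815 + f\right)$ ($v{\left(f \right)} = \left(-815 + f\right) 2 f = 2 f \left(-815 + f\right)$)
$W{\left(u \right)} = 406 - u$
$\left(W{\left(2141 \right)} - 215288\right) \left(\left(\left(-881298 + 1569674\right) + 1468 \cdot 237\right) + v{\left(-101 \right)}\right) = \left(\left(406 - 2141\right) - 215288\right) \left(\left(\left(-881298 + 1569674\right) + 1468 \cdot 237\right) + 2 \left(-101\right) \left(-815 - 101\right)\right) = \left(\left(406 - 2141\right) - 215288\right) \left(\left(688376 + 347916\right) + 2 \left(-101\right) \left(-916\right)\right) = \left(-1735 - 215288\right) \left(1036292 + 185032\right) = \left(-217023\right) 1221324 = -265055398452$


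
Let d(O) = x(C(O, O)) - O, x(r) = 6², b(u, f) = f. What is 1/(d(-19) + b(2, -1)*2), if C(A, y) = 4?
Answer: 1/53 ≈ 0.018868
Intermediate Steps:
x(r) = 36
d(O) = 36 - O
1/(d(-19) + b(2, -1)*2) = 1/((36 - 1*(-19)) - 1*2) = 1/((36 + 19) - 2) = 1/(55 - 2) = 1/53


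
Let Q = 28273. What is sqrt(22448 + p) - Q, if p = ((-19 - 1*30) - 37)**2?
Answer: -28273 + 6*sqrt(829) ≈ -28100.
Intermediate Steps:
p = 7396 (p = ((-19 - 30) - 37)**2 = (-49 - 37)**2 = (-86)**2 = 7396)
sqrt(22448 + p) - Q = sqrt(22448 + 7396) - 1*28273 = sqrt(29844) - 28273 = 6*sqrt(829) - 28273 = -28273 + 6*sqrt(829)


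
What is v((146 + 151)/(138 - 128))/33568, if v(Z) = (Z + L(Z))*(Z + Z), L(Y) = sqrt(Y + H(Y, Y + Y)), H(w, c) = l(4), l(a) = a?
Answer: 88209/1678400 + 297*sqrt(3370)/1678400 ≈ 0.062828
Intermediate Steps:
H(w, c) = 4
L(Y) = sqrt(4 + Y) (L(Y) = sqrt(Y + 4) = sqrt(4 + Y))
v(Z) = 2*Z*(Z + sqrt(4 + Z)) (v(Z) = (Z + sqrt(4 + Z))*(Z + Z) = (Z + sqrt(4 + Z))*(2*Z) = 2*Z*(Z + sqrt(4 + Z)))
v((146 + 151)/(138 - 128))/33568 = (2*((146 + 151)/(138 - 128))*((146 + 151)/(138 - 128) + sqrt(4 + (146 + 151)/(138 - 128))))/33568 = (2*(297/10)*(297/10 + sqrt(4 + 297/10)))*(1/33568) = (2*(297/10)*(297/10 + sqrt(337/10)))*(1/33568) = (2*(297/10)*(297/10 + sqrt(3370)/10))*(1/33568) = (88209/50 + 297*sqrt(3370)/50)*(1/33568) = 88209/1678400 + 297*sqrt(3370)/1678400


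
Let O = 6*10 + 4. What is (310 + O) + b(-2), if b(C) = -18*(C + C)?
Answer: 446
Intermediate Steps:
O = 64 (O = 60 + 4 = 64)
b(C) = -36*C
(310 + O) + b(-2) = (310 + 64) - 36*(-2) = 374 + 72 = 446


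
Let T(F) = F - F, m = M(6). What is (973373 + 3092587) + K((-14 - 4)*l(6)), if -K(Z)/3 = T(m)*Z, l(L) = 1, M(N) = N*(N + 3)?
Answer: 4065960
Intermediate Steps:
M(N) = N*(3 + N)
m = 54 (m = 6*(3 + 6) = 6*9 = 54)
T(F) = 0
K(Z) = 0 (K(Z) = -0*Z = -3*0 = 0)
(973373 + 3092587) + K((-14 - 4)*l(6)) = (973373 + 3092587) + 0 = 4065960 + 0 = 4065960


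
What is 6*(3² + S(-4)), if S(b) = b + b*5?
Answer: -90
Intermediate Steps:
S(b) = 6*b (S(b) = b + 5*b = 6*b)
6*(3² + S(-4)) = 6*(3² + 6*(-4)) = 6*(9 - 24) = 6*(-15) = -90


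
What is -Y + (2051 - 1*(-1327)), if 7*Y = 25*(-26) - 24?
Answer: 24320/7 ≈ 3474.3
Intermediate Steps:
Y = -674/7 (Y = (25*(-26) - 24)/7 = (-650 - 24)/7 = (⅐)*(-674) = -674/7 ≈ -96.286)
-Y + (2051 - 1*(-1327)) = -1*(-674/7) + (2051 - 1*(-1327)) = 674/7 + (2051 + 1327) = 674/7 + 3378 = 24320/7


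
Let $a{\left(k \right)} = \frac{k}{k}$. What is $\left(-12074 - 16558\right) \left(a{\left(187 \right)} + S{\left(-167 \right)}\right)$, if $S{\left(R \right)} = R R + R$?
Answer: $-793764936$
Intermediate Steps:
$S{\left(R \right)} = R + R^{2}$ ($S{\left(R \right)} = R^{2} + R = R + R^{2}$)
$a{\left(k \right)} = 1$
$\left(-12074 - 16558\right) \left(a{\left(187 \right)} + S{\left(-167 \right)}\right) = \left(-12074 - 16558\right) \left(1 - 167 \left(1 - 167\right)\right) = - 28632 \left(1 - -27722\right) = - 28632 \left(1 + 27722\right) = \left(-28632\right) 27723 = -793764936$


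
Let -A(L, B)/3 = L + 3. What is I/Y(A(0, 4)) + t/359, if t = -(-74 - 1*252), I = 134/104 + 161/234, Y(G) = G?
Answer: 1041037/1512108 ≈ 0.68847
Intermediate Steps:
A(L, B) = -9 - 3*L (A(L, B) = -3*(L + 3) = -3*(3 + L) = -9 - 3*L)
I = 925/468 (I = 134*(1/104) + 161*(1/234) = 67/52 + 161/234 = 925/468 ≈ 1.9765)
t = 326 (t = -(-74 - 252) = -1*(-326) = 326)
I/Y(A(0, 4)) + t/359 = 925/(468*(-9 - 3*0)) + 326/359 = 925/(468*(-9 + 0)) + 326*(1/359) = (925/468)/(-9) + 326/359 = (925/468)*(-⅑) + 326/359 = -925/4212 + 326/359 = 1041037/1512108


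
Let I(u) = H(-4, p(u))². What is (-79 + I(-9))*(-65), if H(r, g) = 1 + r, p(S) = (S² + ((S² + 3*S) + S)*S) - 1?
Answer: 4550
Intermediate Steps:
p(S) = -1 + S² + S*(S² + 4*S) (p(S) = (S² + (S² + 4*S)*S) - 1 = (S² + S*(S² + 4*S)) - 1 = -1 + S² + S*(S² + 4*S))
I(u) = 9 (I(u) = (1 - 4)² = (-3)² = 9)
(-79 + I(-9))*(-65) = (-79 + 9)*(-65) = -70*(-65) = 4550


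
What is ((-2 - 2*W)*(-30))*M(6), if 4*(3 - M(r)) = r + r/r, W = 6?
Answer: 525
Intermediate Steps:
M(r) = 11/4 - r/4 (M(r) = 3 - (r + r/r)/4 = 3 - (r + 1)/4 = 3 - (1 + r)/4 = 3 + (-1/4 - r/4) = 11/4 - r/4)
((-2 - 2*W)*(-30))*M(6) = ((-2 - 2*6)*(-30))*(11/4 - 1/4*6) = ((-2 - 12)*(-30))*(11/4 - 3/2) = -14*(-30)*(5/4) = 420*(5/4) = 525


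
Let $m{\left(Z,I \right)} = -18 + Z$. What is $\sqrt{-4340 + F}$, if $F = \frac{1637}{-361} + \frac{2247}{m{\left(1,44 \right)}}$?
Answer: $\frac{2 i \sqrt{116762698}}{323} \approx 66.908 i$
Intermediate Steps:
$F = - \frac{838996}{6137}$ ($F = \frac{1637}{-361} + \frac{2247}{-18 + 1} = 1637 \left(- \frac{1}{361}\right) + \frac{2247}{-17} = - \frac{1637}{361} + 2247 \left(- \frac{1}{17}\right) = - \frac{1637}{361} - \frac{2247}{17} = - \frac{838996}{6137} \approx -136.71$)
$\sqrt{-4340 + F} = \sqrt{-4340 - \frac{838996}{6137}} = \sqrt{- \frac{27473576}{6137}} = \frac{2 i \sqrt{116762698}}{323}$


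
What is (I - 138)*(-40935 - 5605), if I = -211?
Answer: 16242460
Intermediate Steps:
(I - 138)*(-40935 - 5605) = (-211 - 138)*(-40935 - 5605) = -349*(-46540) = 16242460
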